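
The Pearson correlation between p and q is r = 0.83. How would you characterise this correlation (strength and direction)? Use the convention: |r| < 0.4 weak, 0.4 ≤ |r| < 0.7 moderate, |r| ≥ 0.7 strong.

strong positive

r = 0.83 > 0 so the relationship is positive.
|r| = 0.83, which falls in the strong range.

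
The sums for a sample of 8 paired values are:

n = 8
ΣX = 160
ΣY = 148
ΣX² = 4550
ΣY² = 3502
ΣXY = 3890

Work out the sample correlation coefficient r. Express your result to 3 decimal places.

r = (nΣXY − ΣXΣY) / √[(nΣX² − (ΣX)²)(nΣY² − (ΣY)²)]
Numerator: 8×3890 − 160×148 = 7440
Denominator: √[(36400 − 25600)(28016 − 21904)] = √[10800 × 6112] = 8124.6292
r = 7440 / 8124.6292 ≈ 0.916

0.916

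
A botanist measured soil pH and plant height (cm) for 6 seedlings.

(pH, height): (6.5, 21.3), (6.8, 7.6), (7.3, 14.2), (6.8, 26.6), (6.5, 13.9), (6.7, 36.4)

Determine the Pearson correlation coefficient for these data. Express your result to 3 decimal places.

-0.203

n = 6, Σx = 40.6, Σy = 120, Σx² = 275.16, Σy² = 2938.82, Σxy = 808.9
nΣxy − ΣxΣy = 4853.4 − 4872 = -18.6
nΣx² − (Σx)² = 1650.96 − 1648.36 = 2.6; nΣy² − (Σy)² = 17632.92 − 14400 = 3232.92
r = -18.6 / √(2.6 × 3232.92) = -18.6 / 91.6820 ≈ -0.203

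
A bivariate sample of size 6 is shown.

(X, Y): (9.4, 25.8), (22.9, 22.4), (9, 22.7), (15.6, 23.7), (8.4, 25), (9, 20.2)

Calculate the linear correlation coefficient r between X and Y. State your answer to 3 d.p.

n = 6, ΣX = 74.3, ΣY = 139.8, ΣX² = 1088.69, ΣY² = 3277.42, ΣXY = 1721.3
nΣXY − ΣXΣY = 10327.8 − 10387.14 = -59.34
nΣX² − (ΣX)² = 6532.14 − 5520.49 = 1011.65; nΣY² − (ΣY)² = 19664.52 − 19544.04 = 120.48
r = -59.34 / √(1011.65 × 120.48) = -59.34 / 349.1183 ≈ -0.170

-0.170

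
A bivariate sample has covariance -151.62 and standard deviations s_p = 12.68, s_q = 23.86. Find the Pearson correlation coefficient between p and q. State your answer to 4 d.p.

r = Cov(p,q) / (s_p · s_q) = -151.62 / (12.68 × 23.86)
  = -151.62 / 302.5448 ≈ -0.5011

-0.5011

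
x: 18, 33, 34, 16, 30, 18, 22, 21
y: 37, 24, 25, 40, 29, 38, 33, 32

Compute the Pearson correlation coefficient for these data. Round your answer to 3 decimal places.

-0.970

n = 8, Σx = 192, Σy = 258, Σx² = 4974, Σy² = 8568, Σxy = 5900
nΣxy − ΣxΣy = 47200 − 49536 = -2336
nΣx² − (Σx)² = 39792 − 36864 = 2928; nΣy² − (Σy)² = 68544 − 66564 = 1980
r = -2336 / √(2928 × 1980) = -2336 / 2407.7874 ≈ -0.970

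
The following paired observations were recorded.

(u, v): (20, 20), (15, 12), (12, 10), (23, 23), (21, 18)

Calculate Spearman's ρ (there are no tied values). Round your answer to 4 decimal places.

Rank u: 3, 2, 1, 5, 4
Rank v: 4, 2, 1, 5, 3
d = rank(u) − rank(v): -1, 0, 0, 0, 1; Σd² = 2
ρ = 1 − 6Σd² / [n(n²−1)] = 1 − 6×2 / (5×24) = 1 − 12/120 ≈ 0.9000

0.9000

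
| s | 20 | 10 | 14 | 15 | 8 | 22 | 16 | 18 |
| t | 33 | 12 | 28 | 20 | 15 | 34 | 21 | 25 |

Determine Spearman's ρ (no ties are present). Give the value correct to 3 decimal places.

Rank s: 7, 2, 3, 4, 1, 8, 5, 6
Rank t: 7, 1, 6, 3, 2, 8, 4, 5
d = rank(s) − rank(t): 0, 1, -3, 1, -1, 0, 1, 1; Σd² = 14
ρ = 1 − 6Σd² / [n(n²−1)] = 1 − 6×14 / (8×63) = 1 − 84/504 ≈ 0.833

0.833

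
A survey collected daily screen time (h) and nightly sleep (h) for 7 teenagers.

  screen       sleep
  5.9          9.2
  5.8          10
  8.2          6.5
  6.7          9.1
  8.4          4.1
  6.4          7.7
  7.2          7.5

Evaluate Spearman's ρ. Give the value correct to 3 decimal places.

-0.964

Rank screen: 2, 1, 6, 4, 7, 3, 5
Rank sleep: 6, 7, 2, 5, 1, 4, 3
d = rank(screen) − rank(sleep): -4, -6, 4, -1, 6, -1, 2; Σd² = 110
ρ = 1 − 6Σd² / [n(n²−1)] = 1 − 6×110 / (7×48) = 1 − 660/336 ≈ -0.964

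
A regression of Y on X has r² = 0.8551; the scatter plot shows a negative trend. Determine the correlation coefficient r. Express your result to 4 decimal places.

-0.9247

|r| = √0.8551 = 0.9247
The association is negative, so r = −0.9247.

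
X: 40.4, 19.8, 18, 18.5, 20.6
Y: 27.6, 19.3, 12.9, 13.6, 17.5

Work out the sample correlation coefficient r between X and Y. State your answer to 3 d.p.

0.929

n = 5, ΣX = 117.3, ΣY = 90.9, ΣX² = 3114.81, ΣY² = 1791.87, ΣXY = 2341.48
nΣXY − ΣXΣY = 11707.4 − 10662.57 = 1044.83
nΣX² − (ΣX)² = 15574.05 − 13759.29 = 1814.76; nΣY² − (ΣY)² = 8959.35 − 8262.81 = 696.54
r = 1044.83 / √(1814.76 × 696.54) = 1044.83 / 1124.3011 ≈ 0.929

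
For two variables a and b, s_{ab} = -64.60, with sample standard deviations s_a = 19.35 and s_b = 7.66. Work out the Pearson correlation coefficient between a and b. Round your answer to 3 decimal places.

-0.436

r = Cov(a,b) / (s_a · s_b) = -64.60 / (19.35 × 7.66)
  = -64.60 / 148.2210 ≈ -0.436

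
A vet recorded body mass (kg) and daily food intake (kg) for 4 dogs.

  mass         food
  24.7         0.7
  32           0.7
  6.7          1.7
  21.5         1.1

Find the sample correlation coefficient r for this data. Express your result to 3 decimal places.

-0.956

n = 4, Σx = 84.9, Σy = 4.2, Σx² = 2141.23, Σy² = 5.08, Σxy = 74.73
nΣxy − ΣxΣy = 298.92 − 356.58 = -57.66
nΣx² − (Σx)² = 8564.92 − 7208.01 = 1356.91; nΣy² − (Σy)² = 20.32 − 17.64 = 2.68
r = -57.66 / √(1356.91 × 2.68) = -57.66 / 60.3036 ≈ -0.956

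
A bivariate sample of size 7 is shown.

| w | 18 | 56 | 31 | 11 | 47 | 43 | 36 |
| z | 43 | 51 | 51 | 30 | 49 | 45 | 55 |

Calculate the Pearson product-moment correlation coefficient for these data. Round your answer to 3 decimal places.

n = 7, Σw = 242, Σz = 324, Σw² = 9896, Σz² = 15402, Σwz = 11759
nΣwz − ΣwΣz = 82313 − 78408 = 3905
nΣw² − (Σw)² = 69272 − 58564 = 10708; nΣz² − (Σz)² = 107814 − 104976 = 2838
r = 3905 / √(10708 × 2838) = 3905 / 5512.6495 ≈ 0.708

0.708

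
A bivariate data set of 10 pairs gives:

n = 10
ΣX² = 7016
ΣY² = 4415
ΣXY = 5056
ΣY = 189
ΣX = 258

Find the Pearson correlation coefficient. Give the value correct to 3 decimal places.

0.327

r = (nΣXY − ΣXΣY) / √[(nΣX² − (ΣX)²)(nΣY² − (ΣY)²)]
Numerator: 10×5056 − 258×189 = 1798
Denominator: √[(70160 − 66564)(44150 − 35721)] = √[3596 × 8429] = 5505.5140
r = 1798 / 5505.5140 ≈ 0.327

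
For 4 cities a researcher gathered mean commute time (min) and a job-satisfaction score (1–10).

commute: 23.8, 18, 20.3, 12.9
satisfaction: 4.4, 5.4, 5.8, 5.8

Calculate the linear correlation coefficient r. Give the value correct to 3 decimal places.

-0.747

n = 4, Σx = 75, Σy = 21.4, Σx² = 1468.94, Σy² = 115.8, Σxy = 394.48
nΣxy − ΣxΣy = 1577.92 − 1605 = -27.08
nΣx² − (Σx)² = 5875.76 − 5625 = 250.76; nΣy² − (Σy)² = 463.2 − 457.96 = 5.24
r = -27.08 / √(250.76 × 5.24) = -27.08 / 36.2489 ≈ -0.747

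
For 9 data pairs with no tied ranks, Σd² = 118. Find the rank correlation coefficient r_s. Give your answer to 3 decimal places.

ρ = 1 − 6Σd² / [n(n²−1)] = 1 − 6×118 / (9×80)
  = 1 − 708/720 = 1 − 0.9833 ≈ 0.017

0.017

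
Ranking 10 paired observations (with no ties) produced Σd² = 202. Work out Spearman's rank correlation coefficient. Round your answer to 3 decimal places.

-0.224

ρ = 1 − 6Σd² / [n(n²−1)] = 1 − 6×202 / (10×99)
  = 1 − 1212/990 = 1 − 1.2242 ≈ -0.224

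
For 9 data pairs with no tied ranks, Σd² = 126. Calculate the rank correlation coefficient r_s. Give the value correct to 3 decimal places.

-0.050

ρ = 1 − 6Σd² / [n(n²−1)] = 1 − 6×126 / (9×80)
  = 1 − 756/720 = 1 − 1.0500 ≈ -0.050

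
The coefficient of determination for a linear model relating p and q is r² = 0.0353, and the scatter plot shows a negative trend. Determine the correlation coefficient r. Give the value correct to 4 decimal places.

|r| = √0.0353 = 0.1879
The association is negative, so r = −0.1879.

-0.1879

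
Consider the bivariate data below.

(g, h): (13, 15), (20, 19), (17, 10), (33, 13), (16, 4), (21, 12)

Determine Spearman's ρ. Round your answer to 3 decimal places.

0.143

Rank g: 1, 4, 3, 6, 2, 5
Rank h: 5, 6, 2, 4, 1, 3
d = rank(g) − rank(h): -4, -2, 1, 2, 1, 2; Σd² = 30
ρ = 1 − 6Σd² / [n(n²−1)] = 1 − 6×30 / (6×35) = 1 − 180/210 ≈ 0.143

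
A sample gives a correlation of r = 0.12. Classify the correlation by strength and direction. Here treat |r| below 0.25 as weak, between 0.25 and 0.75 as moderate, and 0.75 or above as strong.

weak positive

r = 0.12 > 0 so the relationship is positive.
|r| = 0.12, which falls in the weak range.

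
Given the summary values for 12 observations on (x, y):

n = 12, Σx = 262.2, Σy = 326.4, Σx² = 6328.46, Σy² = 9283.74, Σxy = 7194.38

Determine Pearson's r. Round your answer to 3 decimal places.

r = (nΣxy − ΣxΣy) / √[(nΣx² − (Σx)²)(nΣy² − (Σy)²)]
Numerator: 12×7194.38 − 262.2×326.4 = 750.48
Denominator: √[(75941.52 − 68748.84)(111404.88 − 106536.96)] = √[7192.68 × 4867.92] = 5917.2114
r = 750.48 / 5917.2114 ≈ 0.127

0.127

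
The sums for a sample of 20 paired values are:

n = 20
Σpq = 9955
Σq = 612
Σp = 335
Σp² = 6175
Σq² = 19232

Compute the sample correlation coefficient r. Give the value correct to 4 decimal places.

-0.5549

r = (nΣpq − ΣpΣq) / √[(nΣp² − (Σp)²)(nΣq² − (Σq)²)]
Numerator: 20×9955 − 335×612 = -5920
Denominator: √[(123500 − 112225)(384640 − 374544)] = √[11275 × 10096] = 10669.2268
r = -5920 / 10669.2268 ≈ -0.5549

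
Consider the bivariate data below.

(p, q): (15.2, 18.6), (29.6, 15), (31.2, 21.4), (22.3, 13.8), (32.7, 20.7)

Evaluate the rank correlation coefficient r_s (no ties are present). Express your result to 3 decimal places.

Rank p: 1, 3, 4, 2, 5
Rank q: 3, 2, 5, 1, 4
d = rank(p) − rank(q): -2, 1, -1, 1, 1; Σd² = 8
ρ = 1 − 6Σd² / [n(n²−1)] = 1 − 6×8 / (5×24) = 1 − 48/120 ≈ 0.600

0.600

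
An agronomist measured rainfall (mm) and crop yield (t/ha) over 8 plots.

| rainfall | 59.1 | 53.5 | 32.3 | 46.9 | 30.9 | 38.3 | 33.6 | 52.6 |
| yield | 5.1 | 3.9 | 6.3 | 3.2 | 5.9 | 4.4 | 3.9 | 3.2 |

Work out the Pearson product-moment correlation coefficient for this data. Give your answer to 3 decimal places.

-0.489

n = 8, Σx = 347.2, Σy = 35.9, Σx² = 15915.38, Σy² = 170.77, Σxy = 1513.82
nΣxy − ΣxΣy = 12110.56 − 12464.48 = -353.92
nΣx² − (Σx)² = 127323.04 − 120547.84 = 6775.2; nΣy² − (Σy)² = 1366.16 − 1288.81 = 77.35
r = -353.92 / √(6775.2 × 77.35) = -353.92 / 723.9211 ≈ -0.489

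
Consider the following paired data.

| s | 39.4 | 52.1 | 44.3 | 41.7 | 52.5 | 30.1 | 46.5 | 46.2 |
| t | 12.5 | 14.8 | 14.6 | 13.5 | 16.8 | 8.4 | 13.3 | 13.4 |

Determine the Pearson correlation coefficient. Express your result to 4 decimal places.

n = 8, Σs = 352.8, Σt = 107.3, Σs² = 15927.1, Σt² = 1479.95, Σst = 4845.68
nΣst − ΣsΣt = 38765.44 − 37855.44 = 910
nΣs² − (Σs)² = 127416.8 − 124467.84 = 2948.96; nΣt² − (Σt)² = 11839.6 − 11513.29 = 326.31
r = 910 / √(2948.96 × 326.31) = 910 / 980.9562 ≈ 0.9277

0.9277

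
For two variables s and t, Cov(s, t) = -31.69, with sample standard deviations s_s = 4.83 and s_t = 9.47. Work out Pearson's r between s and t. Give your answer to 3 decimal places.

-0.693

r = Cov(s,t) / (s_s · s_t) = -31.69 / (4.83 × 9.47)
  = -31.69 / 45.7401 ≈ -0.693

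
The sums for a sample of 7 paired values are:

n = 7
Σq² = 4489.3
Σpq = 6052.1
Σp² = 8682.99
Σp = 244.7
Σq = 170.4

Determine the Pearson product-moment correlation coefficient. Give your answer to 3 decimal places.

r = (nΣpq − ΣpΣq) / √[(nΣp² − (Σp)²)(nΣq² − (Σq)²)]
Numerator: 7×6052.1 − 244.7×170.4 = 667.82
Denominator: √[(60780.93 − 59878.09)(31425.1 − 29036.16)] = √[902.84 × 2388.94] = 1468.6152
r = 667.82 / 1468.6152 ≈ 0.455

0.455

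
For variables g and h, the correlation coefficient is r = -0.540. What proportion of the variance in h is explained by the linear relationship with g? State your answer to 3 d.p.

r² = (-0.540)² = 0.292

0.292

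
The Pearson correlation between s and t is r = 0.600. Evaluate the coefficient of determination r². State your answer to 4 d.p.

0.3600

r² = (0.600)² = 0.3600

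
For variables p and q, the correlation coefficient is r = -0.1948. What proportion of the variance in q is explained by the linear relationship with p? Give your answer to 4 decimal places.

r² = (-0.1948)² = 0.0379

0.0379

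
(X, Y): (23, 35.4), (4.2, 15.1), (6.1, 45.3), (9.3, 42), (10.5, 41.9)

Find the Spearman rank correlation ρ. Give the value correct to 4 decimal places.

0.0000

Rank X: 5, 1, 2, 3, 4
Rank Y: 2, 1, 5, 4, 3
d = rank(X) − rank(Y): 3, 0, -3, -1, 1; Σd² = 20
ρ = 1 − 6Σd² / [n(n²−1)] = 1 − 6×20 / (5×24) = 1 − 120/120 ≈ 0.0000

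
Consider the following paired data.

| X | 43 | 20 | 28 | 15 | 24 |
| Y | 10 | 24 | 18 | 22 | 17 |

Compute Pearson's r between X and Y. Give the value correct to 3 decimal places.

-0.929

n = 5, ΣX = 130, ΣY = 91, ΣX² = 3834, ΣY² = 1773, ΣXY = 2152
nΣXY − ΣXΣY = 10760 − 11830 = -1070
nΣX² − (ΣX)² = 19170 − 16900 = 2270; nΣY² − (ΣY)² = 8865 − 8281 = 584
r = -1070 / √(2270 × 584) = -1070 / 1151.3818 ≈ -0.929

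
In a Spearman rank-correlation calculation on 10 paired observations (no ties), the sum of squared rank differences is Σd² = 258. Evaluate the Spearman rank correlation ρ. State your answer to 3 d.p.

ρ = 1 − 6Σd² / [n(n²−1)] = 1 − 6×258 / (10×99)
  = 1 − 1548/990 = 1 − 1.5636 ≈ -0.564

-0.564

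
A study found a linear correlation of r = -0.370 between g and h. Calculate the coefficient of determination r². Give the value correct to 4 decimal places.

0.1369

r² = (-0.370)² = 0.1369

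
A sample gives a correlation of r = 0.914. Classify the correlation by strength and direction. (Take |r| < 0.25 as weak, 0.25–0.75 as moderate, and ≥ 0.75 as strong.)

r = 0.914 > 0 so the relationship is positive.
|r| = 0.914, which falls in the strong range.

strong positive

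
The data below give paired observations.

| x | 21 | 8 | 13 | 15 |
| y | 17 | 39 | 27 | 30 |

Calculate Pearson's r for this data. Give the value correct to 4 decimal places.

-0.9586

n = 4, Σx = 57, Σy = 113, Σx² = 899, Σy² = 3439, Σxy = 1470
nΣxy − ΣxΣy = 5880 − 6441 = -561
nΣx² − (Σx)² = 3596 − 3249 = 347; nΣy² − (Σy)² = 13756 − 12769 = 987
r = -561 / √(347 × 987) = -561 / 585.2256 ≈ -0.9586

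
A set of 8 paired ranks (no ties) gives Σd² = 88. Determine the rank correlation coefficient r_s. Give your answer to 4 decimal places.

ρ = 1 − 6Σd² / [n(n²−1)] = 1 − 6×88 / (8×63)
  = 1 − 528/504 = 1 − 1.04762 ≈ -0.0476

-0.0476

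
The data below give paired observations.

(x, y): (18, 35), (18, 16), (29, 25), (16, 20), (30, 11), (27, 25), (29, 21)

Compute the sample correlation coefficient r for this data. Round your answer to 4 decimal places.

n = 7, Σx = 167, Σy = 153, Σx² = 4215, Σy² = 3693, Σxy = 3577
nΣxy − ΣxΣy = 25039 − 25551 = -512
nΣx² − (Σx)² = 29505 − 27889 = 1616; nΣy² − (Σy)² = 25851 − 23409 = 2442
r = -512 / √(1616 × 2442) = -512 / 1986.5226 ≈ -0.2577

-0.2577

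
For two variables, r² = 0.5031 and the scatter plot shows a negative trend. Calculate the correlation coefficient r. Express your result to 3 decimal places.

-0.709

|r| = √0.5031 = 0.709
The association is negative, so r = −0.709.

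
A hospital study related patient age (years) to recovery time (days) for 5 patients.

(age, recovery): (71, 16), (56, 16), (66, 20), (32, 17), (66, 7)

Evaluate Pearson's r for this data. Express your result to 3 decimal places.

n = 5, Σx = 291, Σy = 76, Σx² = 17913, Σy² = 1250, Σxy = 4358
nΣxy − ΣxΣy = 21790 − 22116 = -326
nΣx² − (Σx)² = 89565 − 84681 = 4884; nΣy² − (Σy)² = 6250 − 5776 = 474
r = -326 / √(4884 × 474) = -326 / 1521.5177 ≈ -0.214

-0.214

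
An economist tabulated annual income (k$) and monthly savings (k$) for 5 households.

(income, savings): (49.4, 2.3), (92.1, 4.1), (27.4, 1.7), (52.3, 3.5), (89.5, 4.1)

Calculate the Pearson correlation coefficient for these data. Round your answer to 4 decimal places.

n = 5, Σx = 310.7, Σy = 15.7, Σx² = 22419.07, Σy² = 54.05, Σxy = 1087.81
nΣxy − ΣxΣy = 5439.05 − 4877.99 = 561.06
nΣx² − (Σx)² = 112095.35 − 96534.49 = 15560.86; nΣy² − (Σy)² = 270.25 − 246.49 = 23.76
r = 561.06 / √(15560.86 × 23.76) = 561.06 / 608.0510 ≈ 0.9227

0.9227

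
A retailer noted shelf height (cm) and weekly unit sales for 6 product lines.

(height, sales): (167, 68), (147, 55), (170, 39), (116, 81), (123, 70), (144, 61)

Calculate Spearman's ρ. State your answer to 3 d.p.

-0.829

Rank height: 5, 4, 6, 1, 2, 3
Rank sales: 4, 2, 1, 6, 5, 3
d = rank(height) − rank(sales): 1, 2, 5, -5, -3, 0; Σd² = 64
ρ = 1 − 6Σd² / [n(n²−1)] = 1 − 6×64 / (6×35) = 1 − 384/210 ≈ -0.829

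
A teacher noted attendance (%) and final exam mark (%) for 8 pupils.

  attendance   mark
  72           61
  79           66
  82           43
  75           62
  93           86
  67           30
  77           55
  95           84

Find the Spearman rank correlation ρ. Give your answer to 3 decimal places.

0.667

Rank attendance: 2, 5, 6, 3, 7, 1, 4, 8
Rank mark: 4, 6, 2, 5, 8, 1, 3, 7
d = rank(attendance) − rank(mark): -2, -1, 4, -2, -1, 0, 1, 1; Σd² = 28
ρ = 1 − 6Σd² / [n(n²−1)] = 1 − 6×28 / (8×63) = 1 − 168/504 ≈ 0.667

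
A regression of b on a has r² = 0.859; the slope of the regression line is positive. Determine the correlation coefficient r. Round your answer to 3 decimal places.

0.927

|r| = √0.859 = 0.927
The association is positive, so r = 0.927.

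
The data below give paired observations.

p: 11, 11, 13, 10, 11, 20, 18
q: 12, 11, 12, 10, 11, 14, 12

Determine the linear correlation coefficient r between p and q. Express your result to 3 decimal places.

0.836

n = 7, Σp = 94, Σq = 82, Σp² = 1356, Σq² = 970, Σpq = 1126
nΣpq − ΣpΣq = 7882 − 7708 = 174
nΣp² − (Σp)² = 9492 − 8836 = 656; nΣq² − (Σq)² = 6790 − 6724 = 66
r = 174 / √(656 × 66) = 174 / 208.0769 ≈ 0.836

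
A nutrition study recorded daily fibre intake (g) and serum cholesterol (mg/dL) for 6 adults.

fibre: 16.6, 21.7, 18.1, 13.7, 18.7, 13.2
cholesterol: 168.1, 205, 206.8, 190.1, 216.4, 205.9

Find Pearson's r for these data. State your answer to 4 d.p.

n = 6, Σx = 102, Σy = 1192.3, Σx² = 1785.68, Σy² = 238410.63, Σxy = 20350.97
nΣxy − ΣxΣy = 122105.82 − 121614.6 = 491.22
nΣx² − (Σx)² = 10714.08 − 10404 = 310.08; nΣy² − (Σy)² = 1430463.78 − 1421579.29 = 8884.49
r = 491.22 / √(310.08 × 8884.49) = 491.22 / 1659.7899 ≈ 0.2960

0.2960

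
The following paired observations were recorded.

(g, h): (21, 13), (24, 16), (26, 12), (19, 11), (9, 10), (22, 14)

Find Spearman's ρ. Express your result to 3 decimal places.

Rank g: 3, 5, 6, 2, 1, 4
Rank h: 4, 6, 3, 2, 1, 5
d = rank(g) − rank(h): -1, -1, 3, 0, 0, -1; Σd² = 12
ρ = 1 − 6Σd² / [n(n²−1)] = 1 − 6×12 / (6×35) = 1 − 72/210 ≈ 0.657

0.657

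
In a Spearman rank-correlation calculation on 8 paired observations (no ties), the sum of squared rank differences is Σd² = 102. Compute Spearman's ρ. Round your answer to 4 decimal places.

-0.2143

ρ = 1 − 6Σd² / [n(n²−1)] = 1 − 6×102 / (8×63)
  = 1 − 612/504 = 1 − 1.21429 ≈ -0.2143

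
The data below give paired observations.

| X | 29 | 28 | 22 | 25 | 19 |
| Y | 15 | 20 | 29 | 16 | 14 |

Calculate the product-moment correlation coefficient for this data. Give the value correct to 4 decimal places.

n = 5, ΣX = 123, ΣY = 94, ΣX² = 3095, ΣY² = 1918, ΣXY = 2299
nΣXY − ΣXΣY = 11495 − 11562 = -67
nΣX² − (ΣX)² = 15475 − 15129 = 346; nΣY² − (ΣY)² = 9590 − 8836 = 754
r = -67 / √(346 × 754) = -67 / 510.7680 ≈ -0.1312

-0.1312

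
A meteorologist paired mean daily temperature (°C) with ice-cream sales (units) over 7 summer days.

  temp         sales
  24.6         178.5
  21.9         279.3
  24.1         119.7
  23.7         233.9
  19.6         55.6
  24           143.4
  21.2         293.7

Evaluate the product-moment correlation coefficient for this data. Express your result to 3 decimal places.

0.055

n = 7, Σx = 159.1, Σy = 1304.1, Σx² = 3636.87, Σy² = 288822.65, Σxy = 29693.77
nΣxy − ΣxΣy = 207856.39 − 207482.31 = 374.08
nΣx² − (Σx)² = 25458.09 − 25312.81 = 145.28; nΣy² − (Σy)² = 2021758.55 − 1700676.81 = 321081.74
r = 374.08 / √(145.28 × 321081.74) = 374.08 / 6829.8430 ≈ 0.055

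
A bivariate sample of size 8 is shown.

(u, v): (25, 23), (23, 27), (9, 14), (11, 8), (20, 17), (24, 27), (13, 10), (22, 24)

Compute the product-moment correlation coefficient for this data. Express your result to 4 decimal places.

0.8901

n = 8, Σu = 147, Σv = 150, Σu² = 2985, Σv² = 3212, Σuv = 3056
nΣuv − ΣuΣv = 24448 − 22050 = 2398
nΣu² − (Σu)² = 23880 − 21609 = 2271; nΣv² − (Σv)² = 25696 − 22500 = 3196
r = 2398 / √(2271 × 3196) = 2398 / 2694.0891 ≈ 0.8901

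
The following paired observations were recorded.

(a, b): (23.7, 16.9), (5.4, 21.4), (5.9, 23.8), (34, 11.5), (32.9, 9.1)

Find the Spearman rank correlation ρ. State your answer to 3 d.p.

-0.800

Rank a: 3, 1, 2, 5, 4
Rank b: 3, 4, 5, 2, 1
d = rank(a) − rank(b): 0, -3, -3, 3, 3; Σd² = 36
ρ = 1 − 6Σd² / [n(n²−1)] = 1 − 6×36 / (5×24) = 1 − 216/120 ≈ -0.800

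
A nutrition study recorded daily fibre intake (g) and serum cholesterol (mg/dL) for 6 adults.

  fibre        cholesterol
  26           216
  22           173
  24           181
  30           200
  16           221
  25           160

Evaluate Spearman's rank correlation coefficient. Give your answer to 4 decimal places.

Rank fibre: 5, 2, 3, 6, 1, 4
Rank cholesterol: 5, 2, 3, 4, 6, 1
d = rank(fibre) − rank(cholesterol): 0, 0, 0, 2, -5, 3; Σd² = 38
ρ = 1 − 6Σd² / [n(n²−1)] = 1 − 6×38 / (6×35) = 1 − 228/210 ≈ -0.0857

-0.0857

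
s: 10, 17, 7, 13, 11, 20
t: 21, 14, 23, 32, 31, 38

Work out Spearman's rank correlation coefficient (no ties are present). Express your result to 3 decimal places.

Rank s: 2, 5, 1, 4, 3, 6
Rank t: 2, 1, 3, 5, 4, 6
d = rank(s) − rank(t): 0, 4, -2, -1, -1, 0; Σd² = 22
ρ = 1 − 6Σd² / [n(n²−1)] = 1 − 6×22 / (6×35) = 1 − 132/210 ≈ 0.371

0.371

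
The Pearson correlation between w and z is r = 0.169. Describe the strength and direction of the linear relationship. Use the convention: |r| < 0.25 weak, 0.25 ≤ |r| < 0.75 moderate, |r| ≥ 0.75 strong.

r = 0.169 > 0 so the relationship is positive.
|r| = 0.169, which falls in the weak range.

weak positive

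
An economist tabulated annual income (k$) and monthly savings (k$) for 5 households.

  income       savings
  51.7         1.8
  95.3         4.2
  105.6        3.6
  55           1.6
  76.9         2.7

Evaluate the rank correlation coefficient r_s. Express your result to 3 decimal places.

0.800

Rank income: 1, 4, 5, 2, 3
Rank savings: 2, 5, 4, 1, 3
d = rank(income) − rank(savings): -1, -1, 1, 1, 0; Σd² = 4
ρ = 1 − 6Σd² / [n(n²−1)] = 1 − 6×4 / (5×24) = 1 − 24/120 ≈ 0.800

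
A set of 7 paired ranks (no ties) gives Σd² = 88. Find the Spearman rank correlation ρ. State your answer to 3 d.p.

ρ = 1 − 6Σd² / [n(n²−1)] = 1 − 6×88 / (7×48)
  = 1 − 528/336 = 1 − 1.5714 ≈ -0.571

-0.571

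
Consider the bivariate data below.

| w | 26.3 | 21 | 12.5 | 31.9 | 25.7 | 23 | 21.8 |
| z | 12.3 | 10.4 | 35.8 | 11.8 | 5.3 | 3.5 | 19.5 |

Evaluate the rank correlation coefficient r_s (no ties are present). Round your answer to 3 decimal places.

-0.321

Rank w: 6, 2, 1, 7, 5, 4, 3
Rank z: 5, 3, 7, 4, 2, 1, 6
d = rank(w) − rank(z): 1, -1, -6, 3, 3, 3, -3; Σd² = 74
ρ = 1 − 6Σd² / [n(n²−1)] = 1 − 6×74 / (7×48) = 1 − 444/336 ≈ -0.321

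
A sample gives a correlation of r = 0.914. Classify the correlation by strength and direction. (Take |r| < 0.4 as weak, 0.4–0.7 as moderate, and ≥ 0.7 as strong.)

strong positive

r = 0.914 > 0 so the relationship is positive.
|r| = 0.914, which falls in the strong range.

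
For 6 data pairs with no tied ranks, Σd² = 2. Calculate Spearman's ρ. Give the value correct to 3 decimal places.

0.943

ρ = 1 − 6Σd² / [n(n²−1)] = 1 − 6×2 / (6×35)
  = 1 − 12/210 = 1 − 0.0571 ≈ 0.943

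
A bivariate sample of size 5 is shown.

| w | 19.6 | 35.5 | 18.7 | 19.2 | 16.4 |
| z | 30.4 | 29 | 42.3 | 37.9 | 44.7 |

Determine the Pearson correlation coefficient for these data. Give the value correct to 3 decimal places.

n = 5, Σw = 109.4, Σz = 184.3, Σw² = 2631.7, Σz² = 6988.95, Σwz = 3877.11
nΣwz − ΣwΣz = 19385.55 − 20162.42 = -776.87
nΣw² − (Σw)² = 13158.5 − 11968.36 = 1190.14; nΣz² − (Σz)² = 34944.75 − 33966.49 = 978.26
r = -776.87 / √(1190.14 × 978.26) = -776.87 / 1079.0117 ≈ -0.720

-0.720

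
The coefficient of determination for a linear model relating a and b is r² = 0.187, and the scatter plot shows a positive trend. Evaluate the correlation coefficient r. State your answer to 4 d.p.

|r| = √0.187 = 0.4324
The association is positive, so r = 0.4324.

0.4324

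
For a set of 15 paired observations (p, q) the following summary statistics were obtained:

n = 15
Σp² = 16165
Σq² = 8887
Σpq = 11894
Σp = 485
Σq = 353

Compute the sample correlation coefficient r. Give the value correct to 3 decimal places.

0.907

r = (nΣpq − ΣpΣq) / √[(nΣp² − (Σp)²)(nΣq² − (Σq)²)]
Numerator: 15×11894 − 485×353 = 7205
Denominator: √[(242475 − 235225)(133305 − 124609)] = √[7250 × 8696] = 7940.1511
r = 7205 / 7940.1511 ≈ 0.907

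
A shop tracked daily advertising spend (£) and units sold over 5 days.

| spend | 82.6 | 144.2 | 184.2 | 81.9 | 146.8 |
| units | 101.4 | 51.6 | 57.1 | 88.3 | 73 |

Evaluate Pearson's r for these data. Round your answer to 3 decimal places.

-0.868

n = 5, Σx = 639.7, Σy = 371.4, Σx² = 89803.89, Σy² = 29330.82, Σxy = 44282.35
nΣxy − ΣxΣy = 221411.75 − 237584.58 = -16172.83
nΣx² − (Σx)² = 449019.45 − 409216.09 = 39803.36; nΣy² − (Σy)² = 146654.1 − 137937.96 = 8716.14
r = -16172.83 / √(39803.36 × 8716.14) = -16172.83 / 18626.1015 ≈ -0.868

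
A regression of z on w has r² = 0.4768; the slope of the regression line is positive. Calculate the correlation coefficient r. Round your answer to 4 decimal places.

|r| = √0.4768 = 0.6905
The association is positive, so r = 0.6905.

0.6905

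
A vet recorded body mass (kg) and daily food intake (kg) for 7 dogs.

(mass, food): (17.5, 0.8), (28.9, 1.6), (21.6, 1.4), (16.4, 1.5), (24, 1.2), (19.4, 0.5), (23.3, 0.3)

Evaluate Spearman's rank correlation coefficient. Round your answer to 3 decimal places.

Rank mass: 2, 7, 4, 1, 6, 3, 5
Rank food: 3, 7, 5, 6, 4, 2, 1
d = rank(mass) − rank(food): -1, 0, -1, -5, 2, 1, 4; Σd² = 48
ρ = 1 − 6Σd² / [n(n²−1)] = 1 − 6×48 / (7×48) = 1 − 288/336 ≈ 0.143

0.143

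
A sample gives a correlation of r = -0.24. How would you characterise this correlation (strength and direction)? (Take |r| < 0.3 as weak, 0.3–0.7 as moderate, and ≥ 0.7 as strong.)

weak negative

r = -0.24 < 0 so the relationship is negative.
|r| = 0.24, which falls in the weak range.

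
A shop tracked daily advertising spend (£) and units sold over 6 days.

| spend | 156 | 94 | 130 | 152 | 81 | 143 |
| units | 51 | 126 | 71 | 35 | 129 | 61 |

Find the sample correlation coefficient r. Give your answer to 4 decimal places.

-0.9788

n = 6, Σx = 756, Σy = 473, Σx² = 100186, Σy² = 45105, Σxy = 53522
nΣxy − ΣxΣy = 321132 − 357588 = -36456
nΣx² − (Σx)² = 601116 − 571536 = 29580; nΣy² − (Σy)² = 270630 − 223729 = 46901
r = -36456 / √(29580 × 46901) = -36456 / 37246.9003 ≈ -0.9788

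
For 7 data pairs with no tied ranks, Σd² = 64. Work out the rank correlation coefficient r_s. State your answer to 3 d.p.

-0.143

ρ = 1 − 6Σd² / [n(n²−1)] = 1 − 6×64 / (7×48)
  = 1 − 384/336 = 1 − 1.1429 ≈ -0.143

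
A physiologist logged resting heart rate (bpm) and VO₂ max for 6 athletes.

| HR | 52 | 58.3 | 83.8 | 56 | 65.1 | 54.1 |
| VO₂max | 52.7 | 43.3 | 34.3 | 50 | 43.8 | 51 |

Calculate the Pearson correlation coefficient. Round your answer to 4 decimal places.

n = 6, Σx = 369.3, Σy = 275.1, Σx² = 23426.15, Σy² = 12848.11, Σxy = 16549.61
nΣxy − ΣxΣy = 99297.66 − 101594.43 = -2296.77
nΣx² − (Σx)² = 140556.9 − 136382.49 = 4174.41; nΣy² − (Σy)² = 77088.66 − 75680.01 = 1408.65
r = -2296.77 / √(4174.41 × 1408.65) = -2296.77 / 2424.9294 ≈ -0.9471

-0.9471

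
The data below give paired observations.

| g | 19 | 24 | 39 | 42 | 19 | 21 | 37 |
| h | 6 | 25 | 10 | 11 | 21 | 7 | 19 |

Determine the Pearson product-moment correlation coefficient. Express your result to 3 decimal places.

-0.061

n = 7, Σg = 201, Σh = 99, Σg² = 6393, Σh² = 1733, Σgh = 2815
nΣgh − ΣgΣh = 19705 − 19899 = -194
nΣg² − (Σg)² = 44751 − 40401 = 4350; nΣh² − (Σh)² = 12131 − 9801 = 2330
r = -194 / √(4350 × 2330) = -194 / 3183.6300 ≈ -0.061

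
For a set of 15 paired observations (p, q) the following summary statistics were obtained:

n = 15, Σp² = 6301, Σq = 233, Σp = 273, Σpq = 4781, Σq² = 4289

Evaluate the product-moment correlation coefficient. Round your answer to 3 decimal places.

r = (nΣpq − ΣpΣq) / √[(nΣp² − (Σp)²)(nΣq² − (Σq)²)]
Numerator: 15×4781 − 273×233 = 8106
Denominator: √[(94515 − 74529)(64335 − 54289)] = √[19986 × 10046] = 14169.6632
r = 8106 / 14169.6632 ≈ 0.572

0.572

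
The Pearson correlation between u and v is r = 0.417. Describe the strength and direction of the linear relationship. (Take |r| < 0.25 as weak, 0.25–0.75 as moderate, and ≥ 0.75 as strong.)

moderate positive

r = 0.417 > 0 so the relationship is positive.
|r| = 0.417, which falls in the moderate range.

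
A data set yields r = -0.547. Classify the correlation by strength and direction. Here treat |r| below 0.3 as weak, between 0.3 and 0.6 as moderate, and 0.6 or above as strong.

moderate negative

r = -0.547 < 0 so the relationship is negative.
|r| = 0.547, which falls in the moderate range.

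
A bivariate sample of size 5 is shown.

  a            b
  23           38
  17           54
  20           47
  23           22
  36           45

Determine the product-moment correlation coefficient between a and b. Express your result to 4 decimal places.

n = 5, Σa = 119, Σb = 206, Σa² = 3043, Σb² = 9078, Σab = 4858
nΣab − ΣaΣb = 24290 − 24514 = -224
nΣa² − (Σa)² = 15215 − 14161 = 1054; nΣb² − (Σb)² = 45390 − 42436 = 2954
r = -224 / √(1054 × 2954) = -224 / 1764.5158 ≈ -0.1269

-0.1269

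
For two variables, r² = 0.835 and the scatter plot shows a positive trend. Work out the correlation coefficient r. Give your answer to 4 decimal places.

|r| = √0.835 = 0.9138
The association is positive, so r = 0.9138.

0.9138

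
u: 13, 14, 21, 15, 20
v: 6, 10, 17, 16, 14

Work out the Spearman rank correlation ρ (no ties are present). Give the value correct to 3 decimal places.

Rank u: 1, 2, 5, 3, 4
Rank v: 1, 2, 5, 4, 3
d = rank(u) − rank(v): 0, 0, 0, -1, 1; Σd² = 2
ρ = 1 − 6Σd² / [n(n²−1)] = 1 − 6×2 / (5×24) = 1 − 12/120 ≈ 0.900

0.900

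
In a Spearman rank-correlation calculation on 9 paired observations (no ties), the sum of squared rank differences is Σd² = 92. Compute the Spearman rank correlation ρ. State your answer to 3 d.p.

ρ = 1 − 6Σd² / [n(n²−1)] = 1 − 6×92 / (9×80)
  = 1 − 552/720 = 1 − 0.7667 ≈ 0.233

0.233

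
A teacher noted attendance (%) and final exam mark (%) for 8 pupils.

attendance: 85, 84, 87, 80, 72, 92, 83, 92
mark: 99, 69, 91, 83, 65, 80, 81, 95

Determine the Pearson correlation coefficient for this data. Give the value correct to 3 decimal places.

0.606

n = 8, Σx = 675, Σy = 663, Σx² = 57251, Σy² = 55943, Σxy = 56271
nΣxy − ΣxΣy = 450168 − 447525 = 2643
nΣx² − (Σx)² = 458008 − 455625 = 2383; nΣy² − (Σy)² = 447544 − 439569 = 7975
r = 2643 / √(2383 × 7975) = 2643 / 4359.4065 ≈ 0.606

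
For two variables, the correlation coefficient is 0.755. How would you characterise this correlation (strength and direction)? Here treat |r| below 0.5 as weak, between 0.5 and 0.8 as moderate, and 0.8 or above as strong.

r = 0.755 > 0 so the relationship is positive.
|r| = 0.755, which falls in the moderate range.

moderate positive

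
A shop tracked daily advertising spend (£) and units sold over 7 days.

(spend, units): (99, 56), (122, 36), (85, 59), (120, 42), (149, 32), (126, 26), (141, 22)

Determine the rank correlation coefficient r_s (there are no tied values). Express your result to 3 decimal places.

Rank spend: 2, 4, 1, 3, 7, 5, 6
Rank units: 6, 4, 7, 5, 3, 2, 1
d = rank(spend) − rank(units): -4, 0, -6, -2, 4, 3, 5; Σd² = 106
ρ = 1 − 6Σd² / [n(n²−1)] = 1 − 6×106 / (7×48) = 1 − 636/336 ≈ -0.893

-0.893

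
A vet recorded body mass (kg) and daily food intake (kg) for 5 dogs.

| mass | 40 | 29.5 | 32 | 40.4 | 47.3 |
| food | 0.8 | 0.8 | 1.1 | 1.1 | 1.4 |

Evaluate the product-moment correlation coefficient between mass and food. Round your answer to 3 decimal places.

0.654

n = 5, Σx = 189.2, Σy = 5.2, Σx² = 7363.7, Σy² = 5.66, Σxy = 201.46
nΣxy − ΣxΣy = 1007.3 − 983.84 = 23.46
nΣx² − (Σx)² = 36818.5 − 35796.64 = 1021.86; nΣy² − (Σy)² = 28.3 − 27.04 = 1.26
r = 23.46 / √(1021.86 × 1.26) = 23.46 / 35.8824 ≈ 0.654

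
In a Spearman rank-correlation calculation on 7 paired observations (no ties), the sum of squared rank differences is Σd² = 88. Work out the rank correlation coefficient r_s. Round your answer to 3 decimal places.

ρ = 1 − 6Σd² / [n(n²−1)] = 1 − 6×88 / (7×48)
  = 1 − 528/336 = 1 − 1.5714 ≈ -0.571

-0.571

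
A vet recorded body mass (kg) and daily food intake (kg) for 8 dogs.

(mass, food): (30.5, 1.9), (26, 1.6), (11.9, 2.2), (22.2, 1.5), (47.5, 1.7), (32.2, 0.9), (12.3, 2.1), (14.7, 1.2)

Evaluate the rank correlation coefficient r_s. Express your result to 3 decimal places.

-0.452

Rank mass: 6, 5, 1, 4, 8, 7, 2, 3
Rank food: 6, 4, 8, 3, 5, 1, 7, 2
d = rank(mass) − rank(food): 0, 1, -7, 1, 3, 6, -5, 1; Σd² = 122
ρ = 1 − 6Σd² / [n(n²−1)] = 1 − 6×122 / (8×63) = 1 − 732/504 ≈ -0.452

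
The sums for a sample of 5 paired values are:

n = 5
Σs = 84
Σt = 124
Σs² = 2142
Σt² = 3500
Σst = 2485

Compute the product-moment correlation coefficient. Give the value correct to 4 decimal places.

r = (nΣst − ΣsΣt) / √[(nΣs² − (Σs)²)(nΣt² − (Σt)²)]
Numerator: 5×2485 − 84×124 = 2009
Denominator: √[(10710 − 7056)(17500 − 15376)] = √[3654 × 2124] = 2785.8744
r = 2009 / 2785.8744 ≈ 0.7211

0.7211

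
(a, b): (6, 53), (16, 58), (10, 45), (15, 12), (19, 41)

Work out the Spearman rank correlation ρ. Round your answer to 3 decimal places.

Rank a: 1, 4, 2, 3, 5
Rank b: 4, 5, 3, 1, 2
d = rank(a) − rank(b): -3, -1, -1, 2, 3; Σd² = 24
ρ = 1 − 6Σd² / [n(n²−1)] = 1 − 6×24 / (5×24) = 1 − 144/120 ≈ -0.200

-0.200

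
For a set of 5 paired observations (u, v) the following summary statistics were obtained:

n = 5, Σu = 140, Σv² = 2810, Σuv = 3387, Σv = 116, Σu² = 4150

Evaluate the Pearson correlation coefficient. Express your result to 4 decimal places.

r = (nΣuv − ΣuΣv) / √[(nΣu² − (Σu)²)(nΣv² − (Σv)²)]
Numerator: 5×3387 − 140×116 = 695
Denominator: √[(20750 − 19600)(14050 − 13456)] = √[1150 × 594] = 826.4986
r = 695 / 826.4986 ≈ 0.8409

0.8409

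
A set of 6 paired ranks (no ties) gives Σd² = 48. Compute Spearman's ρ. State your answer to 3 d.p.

-0.371

ρ = 1 − 6Σd² / [n(n²−1)] = 1 − 6×48 / (6×35)
  = 1 − 288/210 = 1 − 1.3714 ≈ -0.371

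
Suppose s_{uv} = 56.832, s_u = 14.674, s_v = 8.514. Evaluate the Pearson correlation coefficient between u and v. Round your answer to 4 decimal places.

0.4549

r = Cov(u,v) / (s_u · s_v) = 56.832 / (14.674 × 8.514)
  = 56.832 / 124.9344 ≈ 0.4549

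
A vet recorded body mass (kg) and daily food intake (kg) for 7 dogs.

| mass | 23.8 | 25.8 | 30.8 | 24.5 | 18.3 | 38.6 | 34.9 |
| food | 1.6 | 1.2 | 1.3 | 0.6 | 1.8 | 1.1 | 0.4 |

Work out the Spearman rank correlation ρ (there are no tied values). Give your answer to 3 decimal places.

Rank mass: 2, 4, 5, 3, 1, 7, 6
Rank food: 6, 4, 5, 2, 7, 3, 1
d = rank(mass) − rank(food): -4, 0, 0, 1, -6, 4, 5; Σd² = 94
ρ = 1 − 6Σd² / [n(n²−1)] = 1 − 6×94 / (7×48) = 1 − 564/336 ≈ -0.679

-0.679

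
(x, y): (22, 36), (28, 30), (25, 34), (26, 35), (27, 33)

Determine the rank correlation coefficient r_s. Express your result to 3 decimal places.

-0.900

Rank x: 1, 5, 2, 3, 4
Rank y: 5, 1, 3, 4, 2
d = rank(x) − rank(y): -4, 4, -1, -1, 2; Σd² = 38
ρ = 1 − 6Σd² / [n(n²−1)] = 1 − 6×38 / (5×24) = 1 − 228/120 ≈ -0.900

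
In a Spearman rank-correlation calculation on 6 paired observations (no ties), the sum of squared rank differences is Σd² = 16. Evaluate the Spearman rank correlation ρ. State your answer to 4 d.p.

0.5429

ρ = 1 − 6Σd² / [n(n²−1)] = 1 − 6×16 / (6×35)
  = 1 − 96/210 = 1 − 0.45714 ≈ 0.5429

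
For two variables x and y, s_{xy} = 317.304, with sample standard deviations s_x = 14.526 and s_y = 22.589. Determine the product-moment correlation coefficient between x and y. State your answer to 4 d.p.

0.9670

r = Cov(x,y) / (s_x · s_y) = 317.304 / (14.526 × 22.589)
  = 317.304 / 328.1278 ≈ 0.9670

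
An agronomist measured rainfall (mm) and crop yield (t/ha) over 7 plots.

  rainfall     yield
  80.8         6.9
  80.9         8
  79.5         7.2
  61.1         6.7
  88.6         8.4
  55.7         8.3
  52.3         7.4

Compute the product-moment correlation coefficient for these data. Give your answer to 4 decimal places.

n = 7, Σx = 498.9, Σy = 52.9, Σx² = 36814.65, Σy² = 402.55, Σxy = 3780.06
nΣxy − ΣxΣy = 26460.42 − 26391.81 = 68.61
nΣx² − (Σx)² = 257702.55 − 248901.21 = 8801.34; nΣy² − (Σy)² = 2817.85 − 2798.41 = 19.44
r = 68.61 / √(8801.34 × 19.44) = 68.61 / 413.6400 ≈ 0.1659

0.1659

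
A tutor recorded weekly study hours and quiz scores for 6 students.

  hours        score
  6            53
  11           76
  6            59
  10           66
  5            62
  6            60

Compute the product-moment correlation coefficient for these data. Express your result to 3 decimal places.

0.827

n = 6, Σx = 44, Σy = 376, Σx² = 354, Σy² = 23866, Σxy = 2838
nΣxy − ΣxΣy = 17028 − 16544 = 484
nΣx² − (Σx)² = 2124 − 1936 = 188; nΣy² − (Σy)² = 143196 − 141376 = 1820
r = 484 / √(188 × 1820) = 484 / 584.9444 ≈ 0.827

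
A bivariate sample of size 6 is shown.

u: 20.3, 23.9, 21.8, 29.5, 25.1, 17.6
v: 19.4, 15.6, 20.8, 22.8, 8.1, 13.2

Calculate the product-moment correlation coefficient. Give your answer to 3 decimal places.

0.242

n = 6, Σu = 138.2, Σv = 99.9, Σu² = 3268.56, Σv² = 1812.05, Σuv = 2328.33
nΣuv − ΣuΣv = 13969.98 − 13806.18 = 163.8
nΣu² − (Σu)² = 19611.36 − 19099.24 = 512.12; nΣv² − (Σv)² = 10872.3 − 9980.01 = 892.29
r = 163.8 / √(512.12 × 892.29) = 163.8 / 675.9878 ≈ 0.242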